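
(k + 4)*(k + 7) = k^2 + 11*k + 28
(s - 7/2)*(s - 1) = s^2 - 9*s/2 + 7/2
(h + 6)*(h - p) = h^2 - h*p + 6*h - 6*p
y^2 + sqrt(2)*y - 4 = (y - sqrt(2))*(y + 2*sqrt(2))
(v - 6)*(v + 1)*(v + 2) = v^3 - 3*v^2 - 16*v - 12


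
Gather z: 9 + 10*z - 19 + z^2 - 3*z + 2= z^2 + 7*z - 8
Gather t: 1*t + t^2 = t^2 + t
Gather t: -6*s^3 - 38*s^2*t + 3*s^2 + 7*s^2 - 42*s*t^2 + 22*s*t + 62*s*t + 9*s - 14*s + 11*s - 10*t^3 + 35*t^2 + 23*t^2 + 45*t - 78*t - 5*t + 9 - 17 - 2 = -6*s^3 + 10*s^2 + 6*s - 10*t^3 + t^2*(58 - 42*s) + t*(-38*s^2 + 84*s - 38) - 10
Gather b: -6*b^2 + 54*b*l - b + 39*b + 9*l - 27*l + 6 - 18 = -6*b^2 + b*(54*l + 38) - 18*l - 12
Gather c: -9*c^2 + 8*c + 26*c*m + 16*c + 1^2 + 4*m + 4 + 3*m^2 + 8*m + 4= -9*c^2 + c*(26*m + 24) + 3*m^2 + 12*m + 9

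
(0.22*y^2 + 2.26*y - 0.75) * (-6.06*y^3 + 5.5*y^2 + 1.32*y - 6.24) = -1.3332*y^5 - 12.4856*y^4 + 17.2654*y^3 - 2.5146*y^2 - 15.0924*y + 4.68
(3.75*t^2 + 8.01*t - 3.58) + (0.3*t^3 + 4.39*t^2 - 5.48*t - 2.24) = 0.3*t^3 + 8.14*t^2 + 2.53*t - 5.82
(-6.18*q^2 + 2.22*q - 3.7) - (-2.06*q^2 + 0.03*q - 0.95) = -4.12*q^2 + 2.19*q - 2.75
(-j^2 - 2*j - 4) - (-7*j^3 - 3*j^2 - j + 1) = 7*j^3 + 2*j^2 - j - 5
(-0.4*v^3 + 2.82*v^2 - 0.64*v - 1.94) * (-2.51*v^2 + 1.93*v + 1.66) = 1.004*v^5 - 7.8502*v^4 + 6.385*v^3 + 8.3154*v^2 - 4.8066*v - 3.2204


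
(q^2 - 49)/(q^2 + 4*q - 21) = (q - 7)/(q - 3)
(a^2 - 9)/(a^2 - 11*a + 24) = (a + 3)/(a - 8)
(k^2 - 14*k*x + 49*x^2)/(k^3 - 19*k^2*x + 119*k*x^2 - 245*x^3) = 1/(k - 5*x)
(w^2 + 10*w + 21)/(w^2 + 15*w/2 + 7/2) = 2*(w + 3)/(2*w + 1)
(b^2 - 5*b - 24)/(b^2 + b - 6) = (b - 8)/(b - 2)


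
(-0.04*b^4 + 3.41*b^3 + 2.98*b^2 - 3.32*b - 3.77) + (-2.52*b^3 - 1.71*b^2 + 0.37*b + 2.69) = -0.04*b^4 + 0.89*b^3 + 1.27*b^2 - 2.95*b - 1.08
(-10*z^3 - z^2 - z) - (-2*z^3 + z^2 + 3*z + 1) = -8*z^3 - 2*z^2 - 4*z - 1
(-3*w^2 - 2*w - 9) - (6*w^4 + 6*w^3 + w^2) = -6*w^4 - 6*w^3 - 4*w^2 - 2*w - 9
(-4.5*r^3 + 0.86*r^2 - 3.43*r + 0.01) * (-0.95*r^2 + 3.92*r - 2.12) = 4.275*r^5 - 18.457*r^4 + 16.1697*r^3 - 15.2783*r^2 + 7.3108*r - 0.0212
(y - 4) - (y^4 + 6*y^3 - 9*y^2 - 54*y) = -y^4 - 6*y^3 + 9*y^2 + 55*y - 4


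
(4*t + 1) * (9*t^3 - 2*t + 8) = 36*t^4 + 9*t^3 - 8*t^2 + 30*t + 8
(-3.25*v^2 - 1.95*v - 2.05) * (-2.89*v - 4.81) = 9.3925*v^3 + 21.268*v^2 + 15.304*v + 9.8605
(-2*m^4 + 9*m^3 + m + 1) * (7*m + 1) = -14*m^5 + 61*m^4 + 9*m^3 + 7*m^2 + 8*m + 1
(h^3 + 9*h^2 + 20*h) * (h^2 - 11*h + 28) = h^5 - 2*h^4 - 51*h^3 + 32*h^2 + 560*h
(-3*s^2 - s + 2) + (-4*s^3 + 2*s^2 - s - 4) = -4*s^3 - s^2 - 2*s - 2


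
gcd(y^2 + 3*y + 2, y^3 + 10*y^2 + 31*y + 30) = y + 2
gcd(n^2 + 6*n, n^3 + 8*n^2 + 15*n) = n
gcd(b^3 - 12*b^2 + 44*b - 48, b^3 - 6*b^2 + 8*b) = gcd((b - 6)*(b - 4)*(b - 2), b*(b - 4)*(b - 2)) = b^2 - 6*b + 8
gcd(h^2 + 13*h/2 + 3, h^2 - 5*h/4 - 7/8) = h + 1/2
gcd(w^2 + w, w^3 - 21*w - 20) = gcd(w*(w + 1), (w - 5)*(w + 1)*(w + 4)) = w + 1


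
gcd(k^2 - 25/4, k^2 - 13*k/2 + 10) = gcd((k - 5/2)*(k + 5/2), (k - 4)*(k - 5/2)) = k - 5/2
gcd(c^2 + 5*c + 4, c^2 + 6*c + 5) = c + 1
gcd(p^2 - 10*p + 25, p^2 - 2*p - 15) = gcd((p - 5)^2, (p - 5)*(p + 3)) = p - 5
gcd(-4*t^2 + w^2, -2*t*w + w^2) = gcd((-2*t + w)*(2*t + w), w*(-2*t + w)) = 2*t - w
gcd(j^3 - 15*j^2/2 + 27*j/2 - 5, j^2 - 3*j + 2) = j - 2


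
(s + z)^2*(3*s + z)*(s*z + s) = 3*s^4*z + 3*s^4 + 7*s^3*z^2 + 7*s^3*z + 5*s^2*z^3 + 5*s^2*z^2 + s*z^4 + s*z^3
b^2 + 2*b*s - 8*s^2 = (b - 2*s)*(b + 4*s)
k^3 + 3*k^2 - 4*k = k*(k - 1)*(k + 4)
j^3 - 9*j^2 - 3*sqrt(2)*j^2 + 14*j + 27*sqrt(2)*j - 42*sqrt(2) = (j - 7)*(j - 2)*(j - 3*sqrt(2))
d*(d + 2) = d^2 + 2*d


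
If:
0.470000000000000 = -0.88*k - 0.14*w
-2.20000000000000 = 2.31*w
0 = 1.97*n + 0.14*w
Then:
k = -0.38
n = 0.07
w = -0.95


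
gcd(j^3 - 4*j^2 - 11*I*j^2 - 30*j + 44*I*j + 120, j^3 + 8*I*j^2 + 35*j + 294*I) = j - 6*I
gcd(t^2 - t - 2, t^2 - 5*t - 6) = t + 1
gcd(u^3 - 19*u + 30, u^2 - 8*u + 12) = u - 2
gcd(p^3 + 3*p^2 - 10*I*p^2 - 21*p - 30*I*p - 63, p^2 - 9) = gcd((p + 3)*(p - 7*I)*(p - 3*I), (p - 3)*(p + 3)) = p + 3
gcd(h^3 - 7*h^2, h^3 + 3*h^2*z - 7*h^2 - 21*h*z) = h^2 - 7*h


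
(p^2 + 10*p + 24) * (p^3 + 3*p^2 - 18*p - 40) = p^5 + 13*p^4 + 36*p^3 - 148*p^2 - 832*p - 960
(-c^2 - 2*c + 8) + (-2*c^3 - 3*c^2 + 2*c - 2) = -2*c^3 - 4*c^2 + 6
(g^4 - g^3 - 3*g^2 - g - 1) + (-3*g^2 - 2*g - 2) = g^4 - g^3 - 6*g^2 - 3*g - 3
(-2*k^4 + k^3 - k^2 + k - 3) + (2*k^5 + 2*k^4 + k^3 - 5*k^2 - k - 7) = 2*k^5 + 2*k^3 - 6*k^2 - 10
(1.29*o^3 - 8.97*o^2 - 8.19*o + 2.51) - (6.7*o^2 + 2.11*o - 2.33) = 1.29*o^3 - 15.67*o^2 - 10.3*o + 4.84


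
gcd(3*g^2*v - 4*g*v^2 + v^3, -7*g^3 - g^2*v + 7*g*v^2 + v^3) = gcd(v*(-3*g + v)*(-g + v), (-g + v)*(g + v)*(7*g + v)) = -g + v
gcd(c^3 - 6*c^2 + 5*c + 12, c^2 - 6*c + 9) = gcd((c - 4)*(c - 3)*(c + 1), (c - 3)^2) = c - 3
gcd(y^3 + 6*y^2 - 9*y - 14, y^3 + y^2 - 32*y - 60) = 1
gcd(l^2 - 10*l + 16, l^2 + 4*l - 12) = l - 2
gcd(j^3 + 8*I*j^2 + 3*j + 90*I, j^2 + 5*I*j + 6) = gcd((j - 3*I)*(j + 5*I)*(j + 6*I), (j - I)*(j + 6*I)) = j + 6*I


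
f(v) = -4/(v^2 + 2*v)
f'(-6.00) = -0.07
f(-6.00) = -0.17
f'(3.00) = 0.14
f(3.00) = -0.27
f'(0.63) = 4.75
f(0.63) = -2.41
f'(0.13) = 117.90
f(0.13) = -14.45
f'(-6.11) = -0.06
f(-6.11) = -0.16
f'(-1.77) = -37.17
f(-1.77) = 9.83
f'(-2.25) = -31.60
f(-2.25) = -7.11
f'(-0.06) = 555.02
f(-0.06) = 34.36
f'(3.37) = 0.11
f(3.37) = -0.22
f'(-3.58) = -0.65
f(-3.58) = -0.71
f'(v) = -4*(-2*v - 2)/(v^2 + 2*v)^2 = 8*(v + 1)/(v^2*(v + 2)^2)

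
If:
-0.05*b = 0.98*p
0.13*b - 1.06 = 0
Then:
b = 8.15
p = -0.42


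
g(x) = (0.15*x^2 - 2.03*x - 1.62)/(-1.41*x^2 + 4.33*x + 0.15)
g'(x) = (0.3*x - 2.03)/(-1.41*x^2 + 4.33*x + 0.15) + (2.82*x - 4.33)*(0.15*x^2 - 2.03*x - 1.62)/(-1.41*x^2 + 4.33*x + 0.15)^2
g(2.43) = -2.42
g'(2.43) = -3.15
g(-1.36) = -0.17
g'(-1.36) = 0.13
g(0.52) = -1.30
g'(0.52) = 0.92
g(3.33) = 6.30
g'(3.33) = -28.92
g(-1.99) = -0.21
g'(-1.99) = 0.04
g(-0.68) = 0.05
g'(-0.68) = 0.74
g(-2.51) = -0.23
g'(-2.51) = 0.01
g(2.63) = -3.32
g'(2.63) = -6.43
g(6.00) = 0.34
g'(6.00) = -0.16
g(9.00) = 0.10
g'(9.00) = -0.04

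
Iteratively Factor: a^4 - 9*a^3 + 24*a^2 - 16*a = (a)*(a^3 - 9*a^2 + 24*a - 16) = a*(a - 4)*(a^2 - 5*a + 4) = a*(a - 4)^2*(a - 1)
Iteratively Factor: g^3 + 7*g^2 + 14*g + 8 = (g + 4)*(g^2 + 3*g + 2) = (g + 2)*(g + 4)*(g + 1)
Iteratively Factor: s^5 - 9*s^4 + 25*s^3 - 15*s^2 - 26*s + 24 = (s - 4)*(s^4 - 5*s^3 + 5*s^2 + 5*s - 6) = (s - 4)*(s - 1)*(s^3 - 4*s^2 + s + 6) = (s - 4)*(s - 1)*(s + 1)*(s^2 - 5*s + 6) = (s - 4)*(s - 2)*(s - 1)*(s + 1)*(s - 3)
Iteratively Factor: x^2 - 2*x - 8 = (x - 4)*(x + 2)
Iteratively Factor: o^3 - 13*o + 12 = (o + 4)*(o^2 - 4*o + 3) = (o - 3)*(o + 4)*(o - 1)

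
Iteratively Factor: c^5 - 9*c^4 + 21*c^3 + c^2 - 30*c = (c - 2)*(c^4 - 7*c^3 + 7*c^2 + 15*c) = (c - 2)*(c + 1)*(c^3 - 8*c^2 + 15*c) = c*(c - 2)*(c + 1)*(c^2 - 8*c + 15) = c*(c - 5)*(c - 2)*(c + 1)*(c - 3)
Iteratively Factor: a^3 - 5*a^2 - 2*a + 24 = (a - 3)*(a^2 - 2*a - 8) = (a - 3)*(a + 2)*(a - 4)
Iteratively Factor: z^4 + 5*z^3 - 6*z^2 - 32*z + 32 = (z + 4)*(z^3 + z^2 - 10*z + 8) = (z - 2)*(z + 4)*(z^2 + 3*z - 4) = (z - 2)*(z - 1)*(z + 4)*(z + 4)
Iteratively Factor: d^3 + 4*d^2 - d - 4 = (d + 1)*(d^2 + 3*d - 4) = (d - 1)*(d + 1)*(d + 4)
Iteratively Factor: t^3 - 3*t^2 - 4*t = (t + 1)*(t^2 - 4*t) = (t - 4)*(t + 1)*(t)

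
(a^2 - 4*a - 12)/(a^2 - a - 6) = (a - 6)/(a - 3)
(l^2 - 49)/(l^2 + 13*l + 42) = (l - 7)/(l + 6)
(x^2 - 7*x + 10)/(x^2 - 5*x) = (x - 2)/x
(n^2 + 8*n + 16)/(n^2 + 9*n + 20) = (n + 4)/(n + 5)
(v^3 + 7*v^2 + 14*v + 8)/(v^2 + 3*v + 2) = v + 4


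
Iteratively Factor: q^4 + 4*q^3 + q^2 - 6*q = (q - 1)*(q^3 + 5*q^2 + 6*q) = (q - 1)*(q + 3)*(q^2 + 2*q) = (q - 1)*(q + 2)*(q + 3)*(q)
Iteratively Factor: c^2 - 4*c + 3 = (c - 1)*(c - 3)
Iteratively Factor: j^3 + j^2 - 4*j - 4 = (j + 1)*(j^2 - 4) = (j + 1)*(j + 2)*(j - 2)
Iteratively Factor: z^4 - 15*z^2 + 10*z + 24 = (z - 2)*(z^3 + 2*z^2 - 11*z - 12) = (z - 2)*(z + 4)*(z^2 - 2*z - 3) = (z - 3)*(z - 2)*(z + 4)*(z + 1)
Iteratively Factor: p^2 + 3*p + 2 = (p + 2)*(p + 1)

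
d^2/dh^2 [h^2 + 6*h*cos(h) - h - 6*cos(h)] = -6*h*cos(h) - 12*sin(h) + 6*cos(h) + 2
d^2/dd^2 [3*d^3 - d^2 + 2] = 18*d - 2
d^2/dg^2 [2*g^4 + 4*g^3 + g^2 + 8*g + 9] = 24*g^2 + 24*g + 2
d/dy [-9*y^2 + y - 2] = 1 - 18*y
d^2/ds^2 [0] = 0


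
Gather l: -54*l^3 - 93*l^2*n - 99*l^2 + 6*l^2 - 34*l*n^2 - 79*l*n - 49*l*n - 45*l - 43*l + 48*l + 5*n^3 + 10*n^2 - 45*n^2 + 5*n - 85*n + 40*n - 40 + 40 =-54*l^3 + l^2*(-93*n - 93) + l*(-34*n^2 - 128*n - 40) + 5*n^3 - 35*n^2 - 40*n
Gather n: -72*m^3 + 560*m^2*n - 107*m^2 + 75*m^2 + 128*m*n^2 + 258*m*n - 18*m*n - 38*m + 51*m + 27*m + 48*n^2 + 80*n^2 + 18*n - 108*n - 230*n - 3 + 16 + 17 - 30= -72*m^3 - 32*m^2 + 40*m + n^2*(128*m + 128) + n*(560*m^2 + 240*m - 320)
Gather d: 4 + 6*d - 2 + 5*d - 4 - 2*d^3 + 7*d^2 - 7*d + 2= -2*d^3 + 7*d^2 + 4*d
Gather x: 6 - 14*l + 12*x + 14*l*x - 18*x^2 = -14*l - 18*x^2 + x*(14*l + 12) + 6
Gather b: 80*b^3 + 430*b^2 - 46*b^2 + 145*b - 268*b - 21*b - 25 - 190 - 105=80*b^3 + 384*b^2 - 144*b - 320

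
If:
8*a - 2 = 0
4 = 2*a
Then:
No Solution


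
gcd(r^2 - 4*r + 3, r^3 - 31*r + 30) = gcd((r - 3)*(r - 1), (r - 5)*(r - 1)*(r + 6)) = r - 1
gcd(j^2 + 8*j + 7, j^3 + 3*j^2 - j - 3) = j + 1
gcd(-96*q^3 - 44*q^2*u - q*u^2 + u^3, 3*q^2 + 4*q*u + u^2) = 3*q + u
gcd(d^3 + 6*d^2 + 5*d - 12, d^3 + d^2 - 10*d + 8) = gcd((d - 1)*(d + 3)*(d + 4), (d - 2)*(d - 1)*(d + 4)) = d^2 + 3*d - 4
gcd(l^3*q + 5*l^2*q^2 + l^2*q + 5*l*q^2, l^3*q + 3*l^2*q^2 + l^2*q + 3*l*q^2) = l^2*q + l*q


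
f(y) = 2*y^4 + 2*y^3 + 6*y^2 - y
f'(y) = 8*y^3 + 6*y^2 + 12*y - 1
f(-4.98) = 1136.89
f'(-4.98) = -900.01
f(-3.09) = 183.70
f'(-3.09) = -216.82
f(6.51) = 4391.71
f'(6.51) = 2538.56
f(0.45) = 1.03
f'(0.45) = 6.34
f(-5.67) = 1901.10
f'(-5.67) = -1334.42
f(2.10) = 81.78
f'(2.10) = 124.75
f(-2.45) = 81.11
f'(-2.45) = -112.03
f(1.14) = 13.00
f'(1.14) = 32.33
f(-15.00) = 95865.00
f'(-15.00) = -25831.00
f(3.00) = 267.00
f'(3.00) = 305.00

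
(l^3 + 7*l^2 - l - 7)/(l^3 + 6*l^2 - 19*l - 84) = (l^2 - 1)/(l^2 - l - 12)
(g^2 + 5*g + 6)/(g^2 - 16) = (g^2 + 5*g + 6)/(g^2 - 16)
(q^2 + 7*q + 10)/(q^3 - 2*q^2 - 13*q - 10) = (q + 5)/(q^2 - 4*q - 5)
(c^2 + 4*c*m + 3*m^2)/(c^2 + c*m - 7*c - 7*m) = (c + 3*m)/(c - 7)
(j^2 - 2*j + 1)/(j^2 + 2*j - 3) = (j - 1)/(j + 3)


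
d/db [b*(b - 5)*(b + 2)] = 3*b^2 - 6*b - 10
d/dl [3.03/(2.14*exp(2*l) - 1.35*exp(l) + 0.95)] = (4.0905 - 12.9684*exp(l))*exp(l)/(2.14*exp(2*l) - 1.35*exp(l) + 0.95)^2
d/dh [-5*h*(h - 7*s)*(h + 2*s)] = -15*h^2 + 50*h*s + 70*s^2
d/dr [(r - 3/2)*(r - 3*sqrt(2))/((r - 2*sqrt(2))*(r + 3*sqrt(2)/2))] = (3*r^2 + 5*sqrt(2)*r^2 - 18*sqrt(2)*r - 24*r + 27 + 36*sqrt(2))/(2*r^4 - 2*sqrt(2)*r^3 - 23*r^2 + 12*sqrt(2)*r + 72)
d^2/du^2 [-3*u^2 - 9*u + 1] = -6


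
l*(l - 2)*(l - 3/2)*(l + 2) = l^4 - 3*l^3/2 - 4*l^2 + 6*l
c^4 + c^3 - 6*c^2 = c^2*(c - 2)*(c + 3)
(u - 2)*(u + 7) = u^2 + 5*u - 14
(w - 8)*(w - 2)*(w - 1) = w^3 - 11*w^2 + 26*w - 16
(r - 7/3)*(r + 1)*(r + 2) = r^3 + 2*r^2/3 - 5*r - 14/3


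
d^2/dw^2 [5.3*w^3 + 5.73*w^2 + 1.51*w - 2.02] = 31.8*w + 11.46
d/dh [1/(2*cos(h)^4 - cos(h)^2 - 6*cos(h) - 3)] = 2*(2*cos(h) + cos(3*h) - 3)*sin(h)/(-2*cos(h)^4 + cos(h)^2 + 6*cos(h) + 3)^2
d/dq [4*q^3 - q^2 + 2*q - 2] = 12*q^2 - 2*q + 2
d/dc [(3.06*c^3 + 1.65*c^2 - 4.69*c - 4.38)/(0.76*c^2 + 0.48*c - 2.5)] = (2.3256*c^4 + 2.9376*c^3 - 18.5936*c^2 - 1.5924*c + 13.8274)/(0.5776*c^4 + 0.7296*c^3 - 3.5696*c^2 - 2.4*c + 6.25)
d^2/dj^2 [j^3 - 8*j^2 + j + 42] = 6*j - 16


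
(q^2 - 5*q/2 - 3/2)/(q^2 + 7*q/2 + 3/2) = (q - 3)/(q + 3)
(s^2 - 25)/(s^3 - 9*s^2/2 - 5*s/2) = 2*(s + 5)/(s*(2*s + 1))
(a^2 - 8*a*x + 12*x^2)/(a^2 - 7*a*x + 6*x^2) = (-a + 2*x)/(-a + x)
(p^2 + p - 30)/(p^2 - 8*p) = (p^2 + p - 30)/(p*(p - 8))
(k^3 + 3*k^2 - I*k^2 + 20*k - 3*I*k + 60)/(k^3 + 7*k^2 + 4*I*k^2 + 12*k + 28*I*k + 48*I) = (k - 5*I)/(k + 4)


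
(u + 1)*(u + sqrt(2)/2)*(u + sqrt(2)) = u^3 + u^2 + 3*sqrt(2)*u^2/2 + u + 3*sqrt(2)*u/2 + 1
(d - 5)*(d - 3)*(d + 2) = d^3 - 6*d^2 - d + 30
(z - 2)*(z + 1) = z^2 - z - 2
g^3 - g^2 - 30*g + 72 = (g - 4)*(g - 3)*(g + 6)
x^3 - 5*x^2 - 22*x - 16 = (x - 8)*(x + 1)*(x + 2)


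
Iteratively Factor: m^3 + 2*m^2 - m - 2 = (m - 1)*(m^2 + 3*m + 2) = (m - 1)*(m + 2)*(m + 1)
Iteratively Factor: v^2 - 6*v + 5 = (v - 5)*(v - 1)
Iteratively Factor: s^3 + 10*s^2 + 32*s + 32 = (s + 2)*(s^2 + 8*s + 16) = (s + 2)*(s + 4)*(s + 4)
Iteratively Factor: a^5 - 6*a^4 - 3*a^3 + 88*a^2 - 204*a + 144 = (a - 3)*(a^4 - 3*a^3 - 12*a^2 + 52*a - 48) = (a - 3)^2*(a^3 - 12*a + 16) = (a - 3)^2*(a + 4)*(a^2 - 4*a + 4) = (a - 3)^2*(a - 2)*(a + 4)*(a - 2)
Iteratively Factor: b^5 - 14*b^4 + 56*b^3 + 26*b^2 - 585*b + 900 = (b - 3)*(b^4 - 11*b^3 + 23*b^2 + 95*b - 300) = (b - 3)*(b + 3)*(b^3 - 14*b^2 + 65*b - 100) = (b - 5)*(b - 3)*(b + 3)*(b^2 - 9*b + 20) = (b - 5)^2*(b - 3)*(b + 3)*(b - 4)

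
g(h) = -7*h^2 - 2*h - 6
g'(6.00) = -86.00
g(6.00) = -270.00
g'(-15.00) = 208.00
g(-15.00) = -1551.00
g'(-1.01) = 12.14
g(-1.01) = -11.12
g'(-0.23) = 1.22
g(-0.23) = -5.91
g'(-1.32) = 16.48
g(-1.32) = -15.56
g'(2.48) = -36.72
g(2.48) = -54.01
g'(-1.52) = 19.28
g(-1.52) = -19.13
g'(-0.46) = 4.44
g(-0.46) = -6.56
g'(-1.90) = 24.60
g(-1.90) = -27.47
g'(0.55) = -9.70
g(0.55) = -9.22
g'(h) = -14*h - 2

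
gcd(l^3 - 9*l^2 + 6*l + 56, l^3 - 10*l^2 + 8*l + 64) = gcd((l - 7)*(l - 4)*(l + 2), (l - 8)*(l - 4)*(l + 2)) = l^2 - 2*l - 8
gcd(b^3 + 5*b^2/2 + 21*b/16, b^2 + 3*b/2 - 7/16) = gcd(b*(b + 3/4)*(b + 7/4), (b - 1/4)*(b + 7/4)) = b + 7/4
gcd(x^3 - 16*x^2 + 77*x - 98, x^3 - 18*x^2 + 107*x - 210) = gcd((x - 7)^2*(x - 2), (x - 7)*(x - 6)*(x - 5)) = x - 7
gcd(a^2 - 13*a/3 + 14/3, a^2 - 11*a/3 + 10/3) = a - 2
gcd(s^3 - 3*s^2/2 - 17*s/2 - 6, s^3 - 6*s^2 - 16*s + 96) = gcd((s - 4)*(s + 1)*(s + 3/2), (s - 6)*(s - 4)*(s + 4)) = s - 4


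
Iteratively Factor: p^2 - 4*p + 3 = (p - 1)*(p - 3)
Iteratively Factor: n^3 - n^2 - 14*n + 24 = (n - 3)*(n^2 + 2*n - 8) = (n - 3)*(n + 4)*(n - 2)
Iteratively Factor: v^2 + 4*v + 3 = (v + 3)*(v + 1)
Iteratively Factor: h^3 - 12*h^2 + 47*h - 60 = (h - 4)*(h^2 - 8*h + 15) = (h - 5)*(h - 4)*(h - 3)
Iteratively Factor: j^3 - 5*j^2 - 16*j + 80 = (j + 4)*(j^2 - 9*j + 20) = (j - 5)*(j + 4)*(j - 4)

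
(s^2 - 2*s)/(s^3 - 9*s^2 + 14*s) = 1/(s - 7)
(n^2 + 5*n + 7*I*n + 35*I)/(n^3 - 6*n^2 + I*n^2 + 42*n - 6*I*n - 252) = (n + 5)/(n^2 - 6*n*(1 + I) + 36*I)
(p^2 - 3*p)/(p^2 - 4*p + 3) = p/(p - 1)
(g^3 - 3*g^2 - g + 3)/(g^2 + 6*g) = (g^3 - 3*g^2 - g + 3)/(g*(g + 6))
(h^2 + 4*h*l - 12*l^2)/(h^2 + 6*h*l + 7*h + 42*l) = (h - 2*l)/(h + 7)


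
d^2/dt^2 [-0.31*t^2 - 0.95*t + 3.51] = -0.620000000000000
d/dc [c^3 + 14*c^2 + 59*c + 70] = 3*c^2 + 28*c + 59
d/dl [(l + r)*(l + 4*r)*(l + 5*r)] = 3*l^2 + 20*l*r + 29*r^2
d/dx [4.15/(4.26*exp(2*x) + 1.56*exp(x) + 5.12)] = (-35.358*exp(x) - 6.474)*exp(x)/(4.26*exp(2*x) + 1.56*exp(x) + 5.12)^2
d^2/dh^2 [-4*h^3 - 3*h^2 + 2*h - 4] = -24*h - 6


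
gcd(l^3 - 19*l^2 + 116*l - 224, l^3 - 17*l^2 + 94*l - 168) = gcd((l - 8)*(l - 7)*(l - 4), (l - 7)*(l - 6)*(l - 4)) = l^2 - 11*l + 28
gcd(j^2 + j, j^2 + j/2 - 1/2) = j + 1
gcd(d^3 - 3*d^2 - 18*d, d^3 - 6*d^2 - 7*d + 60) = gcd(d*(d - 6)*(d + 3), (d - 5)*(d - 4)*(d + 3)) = d + 3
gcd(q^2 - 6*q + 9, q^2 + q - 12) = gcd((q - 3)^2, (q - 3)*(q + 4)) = q - 3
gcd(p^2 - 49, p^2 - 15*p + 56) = p - 7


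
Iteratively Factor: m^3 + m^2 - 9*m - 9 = (m + 1)*(m^2 - 9) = (m + 1)*(m + 3)*(m - 3)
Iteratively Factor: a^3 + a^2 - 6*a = (a)*(a^2 + a - 6) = a*(a - 2)*(a + 3)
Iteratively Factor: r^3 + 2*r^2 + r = (r)*(r^2 + 2*r + 1) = r*(r + 1)*(r + 1)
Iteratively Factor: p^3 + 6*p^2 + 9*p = (p + 3)*(p^2 + 3*p) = p*(p + 3)*(p + 3)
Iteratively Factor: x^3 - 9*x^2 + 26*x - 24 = (x - 3)*(x^2 - 6*x + 8) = (x - 3)*(x - 2)*(x - 4)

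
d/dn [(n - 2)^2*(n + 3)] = (n - 2)*(3*n + 4)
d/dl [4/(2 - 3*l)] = 12/(3*l - 2)^2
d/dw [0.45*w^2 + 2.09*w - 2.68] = 0.9*w + 2.09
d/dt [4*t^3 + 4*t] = 12*t^2 + 4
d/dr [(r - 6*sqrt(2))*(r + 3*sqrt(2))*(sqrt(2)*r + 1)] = 3*sqrt(2)*r^2 - 10*r - 39*sqrt(2)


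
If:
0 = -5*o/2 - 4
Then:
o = -8/5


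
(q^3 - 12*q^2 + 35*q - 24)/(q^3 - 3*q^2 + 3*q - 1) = (q^2 - 11*q + 24)/(q^2 - 2*q + 1)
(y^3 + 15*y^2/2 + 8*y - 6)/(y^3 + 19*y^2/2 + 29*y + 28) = (2*y^2 + 11*y - 6)/(2*y^2 + 15*y + 28)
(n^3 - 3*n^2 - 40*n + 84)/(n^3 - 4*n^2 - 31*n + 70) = (n + 6)/(n + 5)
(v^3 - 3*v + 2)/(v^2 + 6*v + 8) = (v^2 - 2*v + 1)/(v + 4)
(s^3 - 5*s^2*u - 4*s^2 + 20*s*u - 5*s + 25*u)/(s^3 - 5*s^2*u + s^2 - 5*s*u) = (s - 5)/s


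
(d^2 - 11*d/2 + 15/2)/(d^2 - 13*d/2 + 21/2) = (2*d - 5)/(2*d - 7)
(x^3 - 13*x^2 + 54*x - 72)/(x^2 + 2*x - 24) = (x^2 - 9*x + 18)/(x + 6)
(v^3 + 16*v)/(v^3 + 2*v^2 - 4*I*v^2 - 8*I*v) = (v + 4*I)/(v + 2)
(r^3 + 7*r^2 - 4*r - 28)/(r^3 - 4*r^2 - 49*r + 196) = (r^2 - 4)/(r^2 - 11*r + 28)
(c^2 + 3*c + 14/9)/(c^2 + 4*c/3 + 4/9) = (3*c + 7)/(3*c + 2)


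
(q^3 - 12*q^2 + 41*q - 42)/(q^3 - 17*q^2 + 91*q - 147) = (q - 2)/(q - 7)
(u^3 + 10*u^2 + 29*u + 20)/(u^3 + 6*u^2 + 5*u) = (u + 4)/u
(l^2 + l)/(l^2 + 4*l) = (l + 1)/(l + 4)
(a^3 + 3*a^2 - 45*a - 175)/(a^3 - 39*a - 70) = (a + 5)/(a + 2)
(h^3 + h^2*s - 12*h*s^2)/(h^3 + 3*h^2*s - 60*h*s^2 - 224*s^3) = h*(-h + 3*s)/(-h^2 + h*s + 56*s^2)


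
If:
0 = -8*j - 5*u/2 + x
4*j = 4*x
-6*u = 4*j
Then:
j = 0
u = 0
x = 0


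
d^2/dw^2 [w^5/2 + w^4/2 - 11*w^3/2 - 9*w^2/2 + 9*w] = 10*w^3 + 6*w^2 - 33*w - 9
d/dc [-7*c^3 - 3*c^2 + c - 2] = -21*c^2 - 6*c + 1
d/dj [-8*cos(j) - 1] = 8*sin(j)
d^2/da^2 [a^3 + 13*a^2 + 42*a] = 6*a + 26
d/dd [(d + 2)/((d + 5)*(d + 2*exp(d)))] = (-(d + 2)*(d + 5)*(2*exp(d) + 1) - (d + 2)*(d + 2*exp(d)) + (d + 5)*(d + 2*exp(d)))/((d + 5)^2*(d + 2*exp(d))^2)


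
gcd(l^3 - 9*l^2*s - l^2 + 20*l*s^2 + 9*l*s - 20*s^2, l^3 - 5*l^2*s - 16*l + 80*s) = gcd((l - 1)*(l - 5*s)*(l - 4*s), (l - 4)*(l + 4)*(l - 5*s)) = -l + 5*s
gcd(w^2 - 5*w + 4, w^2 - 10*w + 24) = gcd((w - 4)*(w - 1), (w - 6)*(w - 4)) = w - 4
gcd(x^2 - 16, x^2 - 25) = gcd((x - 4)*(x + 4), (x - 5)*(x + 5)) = 1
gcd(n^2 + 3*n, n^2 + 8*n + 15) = n + 3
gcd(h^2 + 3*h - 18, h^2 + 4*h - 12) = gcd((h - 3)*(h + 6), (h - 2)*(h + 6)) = h + 6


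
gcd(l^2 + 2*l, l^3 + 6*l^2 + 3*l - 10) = l + 2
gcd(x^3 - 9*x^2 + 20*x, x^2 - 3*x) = x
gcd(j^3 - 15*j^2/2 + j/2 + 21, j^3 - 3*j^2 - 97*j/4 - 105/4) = j^2 - 11*j/2 - 21/2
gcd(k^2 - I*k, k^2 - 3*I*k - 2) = k - I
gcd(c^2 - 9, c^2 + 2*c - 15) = c - 3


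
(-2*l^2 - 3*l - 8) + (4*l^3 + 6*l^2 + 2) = 4*l^3 + 4*l^2 - 3*l - 6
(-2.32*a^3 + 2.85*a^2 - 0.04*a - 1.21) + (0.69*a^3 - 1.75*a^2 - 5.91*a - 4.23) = -1.63*a^3 + 1.1*a^2 - 5.95*a - 5.44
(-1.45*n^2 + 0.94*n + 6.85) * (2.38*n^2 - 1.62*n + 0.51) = -3.451*n^4 + 4.5862*n^3 + 14.0407*n^2 - 10.6176*n + 3.4935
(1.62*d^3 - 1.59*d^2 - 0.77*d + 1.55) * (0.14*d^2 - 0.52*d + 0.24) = 0.2268*d^5 - 1.065*d^4 + 1.1078*d^3 + 0.2358*d^2 - 0.9908*d + 0.372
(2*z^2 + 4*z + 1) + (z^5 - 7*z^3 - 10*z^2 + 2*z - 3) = z^5 - 7*z^3 - 8*z^2 + 6*z - 2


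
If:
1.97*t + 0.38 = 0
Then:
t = -0.19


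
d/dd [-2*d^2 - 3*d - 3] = -4*d - 3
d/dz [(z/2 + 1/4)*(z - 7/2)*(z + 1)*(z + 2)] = 2*z^3 - 35*z/4 - 45/8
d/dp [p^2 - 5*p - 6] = 2*p - 5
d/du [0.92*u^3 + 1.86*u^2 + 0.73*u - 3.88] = 2.76*u^2 + 3.72*u + 0.73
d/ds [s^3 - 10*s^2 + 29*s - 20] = 3*s^2 - 20*s + 29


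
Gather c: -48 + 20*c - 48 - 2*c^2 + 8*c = -2*c^2 + 28*c - 96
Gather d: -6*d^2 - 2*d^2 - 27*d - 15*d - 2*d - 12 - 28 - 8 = -8*d^2 - 44*d - 48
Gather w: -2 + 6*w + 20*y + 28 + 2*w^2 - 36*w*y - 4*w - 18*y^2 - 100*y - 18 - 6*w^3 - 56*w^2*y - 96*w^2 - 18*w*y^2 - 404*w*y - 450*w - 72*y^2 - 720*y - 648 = -6*w^3 + w^2*(-56*y - 94) + w*(-18*y^2 - 440*y - 448) - 90*y^2 - 800*y - 640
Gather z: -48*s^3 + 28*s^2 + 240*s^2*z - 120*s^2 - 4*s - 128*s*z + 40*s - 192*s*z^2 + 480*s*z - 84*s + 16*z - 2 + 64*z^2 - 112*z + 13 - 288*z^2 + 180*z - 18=-48*s^3 - 92*s^2 - 48*s + z^2*(-192*s - 224) + z*(240*s^2 + 352*s + 84) - 7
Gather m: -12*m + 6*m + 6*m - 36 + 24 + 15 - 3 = 0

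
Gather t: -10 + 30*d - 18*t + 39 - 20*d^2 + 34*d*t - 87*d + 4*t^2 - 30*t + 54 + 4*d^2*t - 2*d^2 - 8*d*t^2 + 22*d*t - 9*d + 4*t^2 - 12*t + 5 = -22*d^2 - 66*d + t^2*(8 - 8*d) + t*(4*d^2 + 56*d - 60) + 88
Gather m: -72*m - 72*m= -144*m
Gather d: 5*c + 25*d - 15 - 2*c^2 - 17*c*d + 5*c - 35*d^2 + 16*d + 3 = -2*c^2 + 10*c - 35*d^2 + d*(41 - 17*c) - 12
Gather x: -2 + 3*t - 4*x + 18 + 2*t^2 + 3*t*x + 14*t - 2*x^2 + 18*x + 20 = 2*t^2 + 17*t - 2*x^2 + x*(3*t + 14) + 36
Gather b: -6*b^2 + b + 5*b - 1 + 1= -6*b^2 + 6*b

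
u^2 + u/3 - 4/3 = (u - 1)*(u + 4/3)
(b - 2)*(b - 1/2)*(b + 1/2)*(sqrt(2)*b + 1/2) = sqrt(2)*b^4 - 2*sqrt(2)*b^3 + b^3/2 - b^2 - sqrt(2)*b^2/4 - b/8 + sqrt(2)*b/2 + 1/4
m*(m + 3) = m^2 + 3*m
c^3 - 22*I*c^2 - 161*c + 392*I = (c - 8*I)*(c - 7*I)^2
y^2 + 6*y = y*(y + 6)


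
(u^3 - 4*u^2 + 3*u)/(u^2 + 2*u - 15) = u*(u - 1)/(u + 5)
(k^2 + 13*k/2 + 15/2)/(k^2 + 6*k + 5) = (k + 3/2)/(k + 1)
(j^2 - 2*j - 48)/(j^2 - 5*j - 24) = (j + 6)/(j + 3)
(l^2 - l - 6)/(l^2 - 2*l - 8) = (l - 3)/(l - 4)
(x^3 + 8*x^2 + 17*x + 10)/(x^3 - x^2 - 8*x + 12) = (x^3 + 8*x^2 + 17*x + 10)/(x^3 - x^2 - 8*x + 12)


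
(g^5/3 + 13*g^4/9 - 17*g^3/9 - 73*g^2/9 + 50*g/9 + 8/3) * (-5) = -5*g^5/3 - 65*g^4/9 + 85*g^3/9 + 365*g^2/9 - 250*g/9 - 40/3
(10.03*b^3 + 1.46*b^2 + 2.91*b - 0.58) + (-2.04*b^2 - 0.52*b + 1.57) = 10.03*b^3 - 0.58*b^2 + 2.39*b + 0.99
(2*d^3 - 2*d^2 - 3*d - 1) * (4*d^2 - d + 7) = 8*d^5 - 10*d^4 + 4*d^3 - 15*d^2 - 20*d - 7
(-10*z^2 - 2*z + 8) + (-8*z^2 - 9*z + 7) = -18*z^2 - 11*z + 15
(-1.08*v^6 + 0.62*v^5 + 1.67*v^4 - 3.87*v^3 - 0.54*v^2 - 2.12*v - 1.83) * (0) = 0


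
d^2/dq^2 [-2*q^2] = -4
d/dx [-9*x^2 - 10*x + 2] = -18*x - 10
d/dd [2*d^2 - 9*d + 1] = 4*d - 9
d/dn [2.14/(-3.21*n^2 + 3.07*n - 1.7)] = (13.7388*n - 6.5698)/(3.21*n^2 - 3.07*n + 1.7)^2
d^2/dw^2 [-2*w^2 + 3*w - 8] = -4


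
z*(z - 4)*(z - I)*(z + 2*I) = z^4 - 4*z^3 + I*z^3 + 2*z^2 - 4*I*z^2 - 8*z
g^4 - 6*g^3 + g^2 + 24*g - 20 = (g - 5)*(g - 2)*(g - 1)*(g + 2)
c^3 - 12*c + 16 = (c - 2)^2*(c + 4)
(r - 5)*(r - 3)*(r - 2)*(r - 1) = r^4 - 11*r^3 + 41*r^2 - 61*r + 30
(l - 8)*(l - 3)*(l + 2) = l^3 - 9*l^2 + 2*l + 48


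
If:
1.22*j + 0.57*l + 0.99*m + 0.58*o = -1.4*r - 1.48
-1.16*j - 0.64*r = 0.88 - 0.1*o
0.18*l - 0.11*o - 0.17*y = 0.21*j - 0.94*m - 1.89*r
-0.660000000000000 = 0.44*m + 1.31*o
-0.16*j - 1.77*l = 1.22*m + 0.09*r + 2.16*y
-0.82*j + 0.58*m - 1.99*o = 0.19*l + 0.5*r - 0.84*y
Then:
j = -1.02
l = 0.75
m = -1.28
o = -0.07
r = 0.46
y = 0.16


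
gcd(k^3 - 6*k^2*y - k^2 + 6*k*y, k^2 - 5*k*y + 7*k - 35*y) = 1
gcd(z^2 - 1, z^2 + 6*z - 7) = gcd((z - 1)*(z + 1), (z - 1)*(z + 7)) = z - 1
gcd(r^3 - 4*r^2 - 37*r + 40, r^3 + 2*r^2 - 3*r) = r - 1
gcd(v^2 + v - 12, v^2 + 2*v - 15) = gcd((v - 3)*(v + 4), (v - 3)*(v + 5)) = v - 3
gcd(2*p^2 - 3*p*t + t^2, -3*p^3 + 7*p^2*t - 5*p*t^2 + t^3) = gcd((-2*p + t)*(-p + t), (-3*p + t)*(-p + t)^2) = p - t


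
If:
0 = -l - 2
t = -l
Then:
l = -2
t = 2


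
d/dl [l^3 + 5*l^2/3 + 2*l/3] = 3*l^2 + 10*l/3 + 2/3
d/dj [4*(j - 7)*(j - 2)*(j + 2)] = 12*j^2 - 56*j - 16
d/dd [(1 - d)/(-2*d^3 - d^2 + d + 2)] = (-4*d - 3)/(4*d^4 + 12*d^3 + 17*d^2 + 12*d + 4)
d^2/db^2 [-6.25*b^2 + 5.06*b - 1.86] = -12.5000000000000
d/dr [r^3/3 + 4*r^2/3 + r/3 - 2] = r^2 + 8*r/3 + 1/3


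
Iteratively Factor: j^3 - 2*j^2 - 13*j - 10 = (j - 5)*(j^2 + 3*j + 2) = (j - 5)*(j + 1)*(j + 2)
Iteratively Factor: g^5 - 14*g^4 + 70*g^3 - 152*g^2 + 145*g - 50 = (g - 1)*(g^4 - 13*g^3 + 57*g^2 - 95*g + 50) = (g - 2)*(g - 1)*(g^3 - 11*g^2 + 35*g - 25) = (g - 5)*(g - 2)*(g - 1)*(g^2 - 6*g + 5) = (g - 5)^2*(g - 2)*(g - 1)*(g - 1)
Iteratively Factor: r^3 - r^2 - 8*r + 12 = (r - 2)*(r^2 + r - 6) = (r - 2)*(r + 3)*(r - 2)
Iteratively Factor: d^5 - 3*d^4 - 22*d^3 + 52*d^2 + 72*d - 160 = (d - 2)*(d^4 - d^3 - 24*d^2 + 4*d + 80) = (d - 2)*(d + 4)*(d^3 - 5*d^2 - 4*d + 20) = (d - 2)^2*(d + 4)*(d^2 - 3*d - 10) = (d - 5)*(d - 2)^2*(d + 4)*(d + 2)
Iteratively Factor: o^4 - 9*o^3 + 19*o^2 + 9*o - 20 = (o - 4)*(o^3 - 5*o^2 - o + 5) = (o - 4)*(o - 1)*(o^2 - 4*o - 5) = (o - 4)*(o - 1)*(o + 1)*(o - 5)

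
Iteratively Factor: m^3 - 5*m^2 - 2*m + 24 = (m + 2)*(m^2 - 7*m + 12) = (m - 4)*(m + 2)*(m - 3)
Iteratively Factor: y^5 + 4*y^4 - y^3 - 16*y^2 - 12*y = (y + 2)*(y^4 + 2*y^3 - 5*y^2 - 6*y) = (y + 1)*(y + 2)*(y^3 + y^2 - 6*y) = (y + 1)*(y + 2)*(y + 3)*(y^2 - 2*y) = y*(y + 1)*(y + 2)*(y + 3)*(y - 2)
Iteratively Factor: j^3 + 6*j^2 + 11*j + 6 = (j + 2)*(j^2 + 4*j + 3) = (j + 1)*(j + 2)*(j + 3)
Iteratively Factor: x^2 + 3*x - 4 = (x - 1)*(x + 4)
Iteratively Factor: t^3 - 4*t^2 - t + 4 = (t - 1)*(t^2 - 3*t - 4) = (t - 4)*(t - 1)*(t + 1)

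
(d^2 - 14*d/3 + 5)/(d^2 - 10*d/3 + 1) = (3*d - 5)/(3*d - 1)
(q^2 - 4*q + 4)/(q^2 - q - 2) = (q - 2)/(q + 1)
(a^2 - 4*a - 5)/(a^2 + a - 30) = (a + 1)/(a + 6)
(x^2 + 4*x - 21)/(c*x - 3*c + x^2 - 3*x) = (x + 7)/(c + x)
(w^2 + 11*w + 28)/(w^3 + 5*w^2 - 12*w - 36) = (w^2 + 11*w + 28)/(w^3 + 5*w^2 - 12*w - 36)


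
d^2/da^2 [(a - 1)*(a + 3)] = 2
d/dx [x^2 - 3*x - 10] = 2*x - 3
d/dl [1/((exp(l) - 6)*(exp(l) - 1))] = (7 - 2*exp(l))*exp(l)/(exp(4*l) - 14*exp(3*l) + 61*exp(2*l) - 84*exp(l) + 36)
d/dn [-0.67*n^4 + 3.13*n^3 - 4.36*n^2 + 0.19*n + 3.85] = -2.68*n^3 + 9.39*n^2 - 8.72*n + 0.19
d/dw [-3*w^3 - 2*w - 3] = -9*w^2 - 2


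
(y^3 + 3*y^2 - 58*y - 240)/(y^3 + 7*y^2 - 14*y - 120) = (y - 8)/(y - 4)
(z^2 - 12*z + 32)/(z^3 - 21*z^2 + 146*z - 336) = (z - 4)/(z^2 - 13*z + 42)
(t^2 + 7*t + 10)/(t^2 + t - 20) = (t + 2)/(t - 4)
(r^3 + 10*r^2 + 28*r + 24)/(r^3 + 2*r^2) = 1 + 8/r + 12/r^2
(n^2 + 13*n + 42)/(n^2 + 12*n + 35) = (n + 6)/(n + 5)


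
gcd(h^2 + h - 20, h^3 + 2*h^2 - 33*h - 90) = h + 5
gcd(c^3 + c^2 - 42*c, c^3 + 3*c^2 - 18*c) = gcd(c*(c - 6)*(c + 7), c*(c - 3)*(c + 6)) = c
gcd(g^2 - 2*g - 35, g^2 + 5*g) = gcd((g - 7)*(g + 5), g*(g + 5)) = g + 5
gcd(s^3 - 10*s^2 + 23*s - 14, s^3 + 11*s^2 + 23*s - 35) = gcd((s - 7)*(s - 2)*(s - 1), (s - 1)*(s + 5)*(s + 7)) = s - 1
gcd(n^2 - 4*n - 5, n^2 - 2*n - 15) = n - 5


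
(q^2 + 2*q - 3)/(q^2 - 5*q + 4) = (q + 3)/(q - 4)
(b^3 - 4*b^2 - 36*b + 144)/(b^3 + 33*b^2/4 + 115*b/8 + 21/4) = 8*(b^2 - 10*b + 24)/(8*b^2 + 18*b + 7)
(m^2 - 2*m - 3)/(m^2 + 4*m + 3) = (m - 3)/(m + 3)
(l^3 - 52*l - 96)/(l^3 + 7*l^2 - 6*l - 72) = (l^2 - 6*l - 16)/(l^2 + l - 12)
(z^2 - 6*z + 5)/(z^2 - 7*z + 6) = (z - 5)/(z - 6)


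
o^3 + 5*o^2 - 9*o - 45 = (o - 3)*(o + 3)*(o + 5)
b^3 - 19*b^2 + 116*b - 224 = (b - 8)*(b - 7)*(b - 4)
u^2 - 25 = (u - 5)*(u + 5)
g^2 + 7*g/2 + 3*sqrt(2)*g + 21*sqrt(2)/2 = (g + 7/2)*(g + 3*sqrt(2))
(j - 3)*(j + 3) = j^2 - 9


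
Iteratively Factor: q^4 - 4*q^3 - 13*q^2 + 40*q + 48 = (q - 4)*(q^3 - 13*q - 12) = (q - 4)*(q + 3)*(q^2 - 3*q - 4) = (q - 4)^2*(q + 3)*(q + 1)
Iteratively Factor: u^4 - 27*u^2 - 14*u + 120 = (u + 4)*(u^3 - 4*u^2 - 11*u + 30) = (u + 3)*(u + 4)*(u^2 - 7*u + 10) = (u - 5)*(u + 3)*(u + 4)*(u - 2)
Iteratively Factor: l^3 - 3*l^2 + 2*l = (l)*(l^2 - 3*l + 2) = l*(l - 1)*(l - 2)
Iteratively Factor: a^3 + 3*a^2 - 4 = (a - 1)*(a^2 + 4*a + 4) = (a - 1)*(a + 2)*(a + 2)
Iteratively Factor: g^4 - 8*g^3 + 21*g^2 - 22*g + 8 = (g - 1)*(g^3 - 7*g^2 + 14*g - 8) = (g - 4)*(g - 1)*(g^2 - 3*g + 2) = (g - 4)*(g - 1)^2*(g - 2)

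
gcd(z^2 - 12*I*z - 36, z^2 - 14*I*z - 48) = z - 6*I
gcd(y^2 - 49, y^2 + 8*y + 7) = y + 7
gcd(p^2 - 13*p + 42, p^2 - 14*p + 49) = p - 7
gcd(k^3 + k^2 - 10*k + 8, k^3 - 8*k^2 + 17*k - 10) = k^2 - 3*k + 2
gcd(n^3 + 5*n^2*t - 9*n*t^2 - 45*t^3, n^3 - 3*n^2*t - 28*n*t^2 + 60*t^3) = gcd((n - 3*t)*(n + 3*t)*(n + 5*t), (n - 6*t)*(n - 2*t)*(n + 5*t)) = n + 5*t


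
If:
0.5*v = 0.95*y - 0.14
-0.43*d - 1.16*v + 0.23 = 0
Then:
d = 1.29023255813953 - 5.12558139534884*y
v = 1.9*y - 0.28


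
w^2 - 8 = (w - 2*sqrt(2))*(w + 2*sqrt(2))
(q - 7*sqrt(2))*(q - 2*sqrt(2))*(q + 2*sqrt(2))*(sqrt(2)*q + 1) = sqrt(2)*q^4 - 13*q^3 - 15*sqrt(2)*q^2 + 104*q + 56*sqrt(2)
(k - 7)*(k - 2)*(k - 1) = k^3 - 10*k^2 + 23*k - 14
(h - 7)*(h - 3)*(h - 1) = h^3 - 11*h^2 + 31*h - 21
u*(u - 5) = u^2 - 5*u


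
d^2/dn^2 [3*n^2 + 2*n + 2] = 6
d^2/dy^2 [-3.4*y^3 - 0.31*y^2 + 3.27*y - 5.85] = -20.4*y - 0.62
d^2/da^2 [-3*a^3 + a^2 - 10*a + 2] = 2 - 18*a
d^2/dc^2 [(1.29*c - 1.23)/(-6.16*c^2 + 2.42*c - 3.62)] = (-(1.29*c - 1.23)*(12.32*c - 2.42)*(24.64*c - 4.84) + (47.6784*c - 21.3972)*(6.16*c^2 - 2.42*c + 3.62))/(6.16*c^2 - 2.42*c + 3.62)^3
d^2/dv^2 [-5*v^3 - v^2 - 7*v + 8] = -30*v - 2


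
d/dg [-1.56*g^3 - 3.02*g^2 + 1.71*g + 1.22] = -4.68*g^2 - 6.04*g + 1.71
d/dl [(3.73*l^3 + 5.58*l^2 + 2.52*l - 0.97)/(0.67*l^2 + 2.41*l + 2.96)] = (2.4991*l^4 + 17.9786*l^3 + 44.8818*l^2 + 34.3334*l + 9.7969)/(0.4489*l^4 + 3.2294*l^3 + 9.7745*l^2 + 14.2672*l + 8.7616)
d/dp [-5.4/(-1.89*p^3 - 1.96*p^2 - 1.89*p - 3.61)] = (-30.618*p^2 - 21.168*p - 10.206)/(1.89*p^3 + 1.96*p^2 + 1.89*p + 3.61)^2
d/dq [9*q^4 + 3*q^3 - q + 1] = 36*q^3 + 9*q^2 - 1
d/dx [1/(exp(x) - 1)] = -1/(4*sinh(x/2)^2)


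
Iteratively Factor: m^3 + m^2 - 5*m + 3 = (m + 3)*(m^2 - 2*m + 1) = (m - 1)*(m + 3)*(m - 1)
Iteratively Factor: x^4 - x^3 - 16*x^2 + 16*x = (x - 1)*(x^3 - 16*x) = x*(x - 1)*(x^2 - 16) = x*(x - 4)*(x - 1)*(x + 4)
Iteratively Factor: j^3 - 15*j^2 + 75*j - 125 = (j - 5)*(j^2 - 10*j + 25) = (j - 5)^2*(j - 5)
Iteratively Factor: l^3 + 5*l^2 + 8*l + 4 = (l + 1)*(l^2 + 4*l + 4) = (l + 1)*(l + 2)*(l + 2)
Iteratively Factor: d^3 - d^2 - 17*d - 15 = (d - 5)*(d^2 + 4*d + 3) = (d - 5)*(d + 1)*(d + 3)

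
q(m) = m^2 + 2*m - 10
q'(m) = 2*m + 2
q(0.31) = -9.28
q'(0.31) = 2.62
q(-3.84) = -2.93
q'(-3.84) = -5.68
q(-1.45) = -10.80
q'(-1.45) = -0.90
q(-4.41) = 0.63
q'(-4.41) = -6.82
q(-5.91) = 13.11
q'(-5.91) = -9.82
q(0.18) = -9.61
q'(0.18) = 2.36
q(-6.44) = 18.59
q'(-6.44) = -10.88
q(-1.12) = -10.99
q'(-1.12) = -0.24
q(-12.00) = 110.00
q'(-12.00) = -22.00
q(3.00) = 5.00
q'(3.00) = 8.00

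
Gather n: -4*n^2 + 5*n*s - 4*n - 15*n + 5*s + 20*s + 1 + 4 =-4*n^2 + n*(5*s - 19) + 25*s + 5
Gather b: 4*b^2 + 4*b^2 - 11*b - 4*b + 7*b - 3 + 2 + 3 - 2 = 8*b^2 - 8*b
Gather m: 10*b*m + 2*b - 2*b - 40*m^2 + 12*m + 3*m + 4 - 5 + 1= -40*m^2 + m*(10*b + 15)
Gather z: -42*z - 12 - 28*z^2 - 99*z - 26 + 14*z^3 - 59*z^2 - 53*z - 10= 14*z^3 - 87*z^2 - 194*z - 48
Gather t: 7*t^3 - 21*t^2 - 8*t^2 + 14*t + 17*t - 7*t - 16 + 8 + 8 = 7*t^3 - 29*t^2 + 24*t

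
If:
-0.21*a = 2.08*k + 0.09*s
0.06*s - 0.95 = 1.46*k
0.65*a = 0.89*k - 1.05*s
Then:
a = 14.92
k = -1.07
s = -10.14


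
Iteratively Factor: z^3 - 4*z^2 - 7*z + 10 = (z - 1)*(z^2 - 3*z - 10) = (z - 5)*(z - 1)*(z + 2)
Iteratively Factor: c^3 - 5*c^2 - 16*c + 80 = (c - 5)*(c^2 - 16) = (c - 5)*(c + 4)*(c - 4)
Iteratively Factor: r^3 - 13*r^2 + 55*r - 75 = (r - 5)*(r^2 - 8*r + 15) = (r - 5)*(r - 3)*(r - 5)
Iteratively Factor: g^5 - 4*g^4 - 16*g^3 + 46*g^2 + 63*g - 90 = (g - 1)*(g^4 - 3*g^3 - 19*g^2 + 27*g + 90) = (g - 1)*(g + 3)*(g^3 - 6*g^2 - g + 30) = (g - 3)*(g - 1)*(g + 3)*(g^2 - 3*g - 10) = (g - 3)*(g - 1)*(g + 2)*(g + 3)*(g - 5)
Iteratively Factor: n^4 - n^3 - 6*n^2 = (n - 3)*(n^3 + 2*n^2) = (n - 3)*(n + 2)*(n^2) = n*(n - 3)*(n + 2)*(n)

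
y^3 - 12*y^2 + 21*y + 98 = (y - 7)^2*(y + 2)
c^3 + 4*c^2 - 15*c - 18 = (c - 3)*(c + 1)*(c + 6)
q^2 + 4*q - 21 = (q - 3)*(q + 7)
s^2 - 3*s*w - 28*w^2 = (s - 7*w)*(s + 4*w)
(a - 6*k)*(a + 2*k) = a^2 - 4*a*k - 12*k^2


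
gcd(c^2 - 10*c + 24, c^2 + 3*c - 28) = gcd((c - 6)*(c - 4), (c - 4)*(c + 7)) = c - 4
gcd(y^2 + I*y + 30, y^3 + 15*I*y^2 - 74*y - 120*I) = y + 6*I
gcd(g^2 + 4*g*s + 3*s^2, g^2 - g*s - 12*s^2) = g + 3*s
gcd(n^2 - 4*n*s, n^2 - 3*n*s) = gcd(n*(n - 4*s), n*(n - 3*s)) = n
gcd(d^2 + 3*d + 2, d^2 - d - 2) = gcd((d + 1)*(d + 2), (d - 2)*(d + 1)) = d + 1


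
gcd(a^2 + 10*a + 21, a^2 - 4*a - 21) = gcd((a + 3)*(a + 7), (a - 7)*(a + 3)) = a + 3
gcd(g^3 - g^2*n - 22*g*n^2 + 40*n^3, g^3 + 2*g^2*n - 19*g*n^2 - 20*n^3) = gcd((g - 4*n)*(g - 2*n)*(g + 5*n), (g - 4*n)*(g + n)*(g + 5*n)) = g^2 + g*n - 20*n^2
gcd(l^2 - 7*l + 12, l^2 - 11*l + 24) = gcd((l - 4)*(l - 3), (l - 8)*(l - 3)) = l - 3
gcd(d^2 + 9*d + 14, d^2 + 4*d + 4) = d + 2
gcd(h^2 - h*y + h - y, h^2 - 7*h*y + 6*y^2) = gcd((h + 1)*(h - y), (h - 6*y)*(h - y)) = -h + y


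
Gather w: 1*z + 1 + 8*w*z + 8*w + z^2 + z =w*(8*z + 8) + z^2 + 2*z + 1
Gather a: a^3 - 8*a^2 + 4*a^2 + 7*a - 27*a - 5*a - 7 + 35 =a^3 - 4*a^2 - 25*a + 28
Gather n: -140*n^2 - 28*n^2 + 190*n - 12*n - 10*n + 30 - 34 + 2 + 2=-168*n^2 + 168*n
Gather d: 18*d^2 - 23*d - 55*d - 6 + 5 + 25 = 18*d^2 - 78*d + 24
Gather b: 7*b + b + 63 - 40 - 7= 8*b + 16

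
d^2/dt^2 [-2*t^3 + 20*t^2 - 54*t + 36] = 40 - 12*t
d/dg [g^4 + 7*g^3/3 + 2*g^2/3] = g*(12*g^2 + 21*g + 4)/3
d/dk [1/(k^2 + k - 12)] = (-2*k - 1)/(k^2 + k - 12)^2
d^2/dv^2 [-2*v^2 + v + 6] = -4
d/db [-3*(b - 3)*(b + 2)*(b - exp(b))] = 3*b^2*exp(b) - 9*b^2 + 3*b*exp(b) + 6*b - 21*exp(b) + 18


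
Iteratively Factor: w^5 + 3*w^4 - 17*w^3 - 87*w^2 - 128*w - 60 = (w + 3)*(w^4 - 17*w^2 - 36*w - 20) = (w + 2)*(w + 3)*(w^3 - 2*w^2 - 13*w - 10) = (w - 5)*(w + 2)*(w + 3)*(w^2 + 3*w + 2) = (w - 5)*(w + 2)^2*(w + 3)*(w + 1)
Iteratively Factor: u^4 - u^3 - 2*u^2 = (u + 1)*(u^3 - 2*u^2) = u*(u + 1)*(u^2 - 2*u) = u^2*(u + 1)*(u - 2)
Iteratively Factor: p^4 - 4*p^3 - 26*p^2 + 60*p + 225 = (p - 5)*(p^3 + p^2 - 21*p - 45) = (p - 5)*(p + 3)*(p^2 - 2*p - 15) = (p - 5)*(p + 3)^2*(p - 5)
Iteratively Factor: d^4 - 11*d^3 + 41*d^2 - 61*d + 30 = (d - 3)*(d^3 - 8*d^2 + 17*d - 10) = (d - 5)*(d - 3)*(d^2 - 3*d + 2) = (d - 5)*(d - 3)*(d - 1)*(d - 2)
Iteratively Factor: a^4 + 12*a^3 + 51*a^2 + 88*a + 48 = (a + 3)*(a^3 + 9*a^2 + 24*a + 16) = (a + 3)*(a + 4)*(a^2 + 5*a + 4) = (a + 3)*(a + 4)^2*(a + 1)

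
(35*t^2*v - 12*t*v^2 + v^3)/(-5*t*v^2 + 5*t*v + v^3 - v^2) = (-7*t + v)/(v - 1)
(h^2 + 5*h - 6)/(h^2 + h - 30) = (h - 1)/(h - 5)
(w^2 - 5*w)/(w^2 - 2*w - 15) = w/(w + 3)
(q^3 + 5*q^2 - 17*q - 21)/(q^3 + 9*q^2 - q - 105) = (q + 1)/(q + 5)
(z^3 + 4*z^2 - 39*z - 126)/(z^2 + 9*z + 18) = (z^2 + z - 42)/(z + 6)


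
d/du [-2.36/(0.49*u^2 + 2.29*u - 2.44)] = (2.3128*u + 5.4044)/(0.49*u^2 + 2.29*u - 2.44)^2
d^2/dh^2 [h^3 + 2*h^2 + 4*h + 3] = 6*h + 4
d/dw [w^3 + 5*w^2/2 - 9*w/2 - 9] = 3*w^2 + 5*w - 9/2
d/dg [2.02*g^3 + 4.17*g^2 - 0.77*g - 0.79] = 6.06*g^2 + 8.34*g - 0.77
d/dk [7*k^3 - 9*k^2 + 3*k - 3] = 21*k^2 - 18*k + 3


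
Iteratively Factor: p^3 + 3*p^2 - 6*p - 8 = (p - 2)*(p^2 + 5*p + 4) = (p - 2)*(p + 4)*(p + 1)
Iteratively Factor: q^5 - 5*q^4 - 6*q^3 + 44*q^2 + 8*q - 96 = (q - 4)*(q^4 - q^3 - 10*q^2 + 4*q + 24) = (q - 4)*(q - 3)*(q^3 + 2*q^2 - 4*q - 8) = (q - 4)*(q - 3)*(q + 2)*(q^2 - 4) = (q - 4)*(q - 3)*(q - 2)*(q + 2)*(q + 2)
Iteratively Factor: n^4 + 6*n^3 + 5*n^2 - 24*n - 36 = (n - 2)*(n^3 + 8*n^2 + 21*n + 18) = (n - 2)*(n + 2)*(n^2 + 6*n + 9) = (n - 2)*(n + 2)*(n + 3)*(n + 3)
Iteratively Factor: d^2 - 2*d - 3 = (d - 3)*(d + 1)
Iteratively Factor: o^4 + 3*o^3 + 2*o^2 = (o)*(o^3 + 3*o^2 + 2*o) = o*(o + 1)*(o^2 + 2*o) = o^2*(o + 1)*(o + 2)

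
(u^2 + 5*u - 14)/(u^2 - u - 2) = (u + 7)/(u + 1)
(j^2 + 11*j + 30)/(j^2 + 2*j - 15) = (j + 6)/(j - 3)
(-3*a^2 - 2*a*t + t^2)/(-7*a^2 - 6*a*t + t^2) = (-3*a + t)/(-7*a + t)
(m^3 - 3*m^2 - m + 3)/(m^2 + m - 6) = (m^3 - 3*m^2 - m + 3)/(m^2 + m - 6)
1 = 1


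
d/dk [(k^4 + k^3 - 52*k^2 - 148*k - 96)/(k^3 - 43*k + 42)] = (k^6 - 77*k^4 + 378*k^3 + 2650*k^2 - 4368*k - 10344)/(k^6 - 86*k^4 + 84*k^3 + 1849*k^2 - 3612*k + 1764)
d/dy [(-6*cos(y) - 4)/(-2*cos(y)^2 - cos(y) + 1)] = 2*(-6*sin(y)^2 + 8*cos(y) + 11)*sin(y)/(cos(y) + cos(2*y))^2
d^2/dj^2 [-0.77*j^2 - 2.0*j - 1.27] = -1.54000000000000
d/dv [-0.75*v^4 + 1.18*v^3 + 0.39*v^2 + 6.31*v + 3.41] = -3.0*v^3 + 3.54*v^2 + 0.78*v + 6.31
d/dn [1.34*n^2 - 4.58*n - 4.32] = 2.68*n - 4.58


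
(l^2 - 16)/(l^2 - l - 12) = (l + 4)/(l + 3)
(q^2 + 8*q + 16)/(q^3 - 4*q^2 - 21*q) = (q^2 + 8*q + 16)/(q*(q^2 - 4*q - 21))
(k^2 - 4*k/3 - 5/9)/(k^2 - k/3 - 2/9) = (3*k - 5)/(3*k - 2)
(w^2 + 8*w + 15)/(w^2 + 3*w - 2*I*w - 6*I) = (w + 5)/(w - 2*I)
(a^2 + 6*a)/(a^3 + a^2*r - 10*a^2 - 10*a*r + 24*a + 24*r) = a*(a + 6)/(a^3 + a^2*r - 10*a^2 - 10*a*r + 24*a + 24*r)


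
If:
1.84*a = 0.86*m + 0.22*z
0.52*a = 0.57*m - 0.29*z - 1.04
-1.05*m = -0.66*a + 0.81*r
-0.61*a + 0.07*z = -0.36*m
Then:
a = -0.42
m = -0.12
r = -0.19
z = -3.06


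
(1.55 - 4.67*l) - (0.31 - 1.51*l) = 1.24 - 3.16*l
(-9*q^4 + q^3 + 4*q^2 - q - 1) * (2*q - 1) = -18*q^5 + 11*q^4 + 7*q^3 - 6*q^2 - q + 1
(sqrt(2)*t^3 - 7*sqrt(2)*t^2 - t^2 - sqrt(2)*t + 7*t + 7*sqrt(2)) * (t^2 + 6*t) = sqrt(2)*t^5 - sqrt(2)*t^4 - t^4 - 43*sqrt(2)*t^3 + t^3 + sqrt(2)*t^2 + 42*t^2 + 42*sqrt(2)*t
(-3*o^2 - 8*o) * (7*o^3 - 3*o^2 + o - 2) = -21*o^5 - 47*o^4 + 21*o^3 - 2*o^2 + 16*o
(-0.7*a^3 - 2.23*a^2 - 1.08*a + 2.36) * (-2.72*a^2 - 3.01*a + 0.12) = 1.904*a^5 + 8.1726*a^4 + 9.5659*a^3 - 3.436*a^2 - 7.2332*a + 0.2832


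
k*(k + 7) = k^2 + 7*k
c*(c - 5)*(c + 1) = c^3 - 4*c^2 - 5*c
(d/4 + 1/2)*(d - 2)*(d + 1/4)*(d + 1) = d^4/4 + 5*d^3/16 - 15*d^2/16 - 5*d/4 - 1/4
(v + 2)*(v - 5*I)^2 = v^3 + 2*v^2 - 10*I*v^2 - 25*v - 20*I*v - 50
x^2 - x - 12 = (x - 4)*(x + 3)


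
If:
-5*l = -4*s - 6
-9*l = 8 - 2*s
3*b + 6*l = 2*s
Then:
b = 38/39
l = -22/13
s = -47/13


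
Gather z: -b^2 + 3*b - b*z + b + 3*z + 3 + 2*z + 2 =-b^2 + 4*b + z*(5 - b) + 5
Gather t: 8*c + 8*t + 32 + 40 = 8*c + 8*t + 72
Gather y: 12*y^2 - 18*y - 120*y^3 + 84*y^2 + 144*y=-120*y^3 + 96*y^2 + 126*y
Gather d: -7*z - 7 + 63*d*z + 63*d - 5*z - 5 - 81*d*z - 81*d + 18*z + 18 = d*(-18*z - 18) + 6*z + 6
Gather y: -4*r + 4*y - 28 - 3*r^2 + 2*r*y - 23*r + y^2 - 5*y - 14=-3*r^2 - 27*r + y^2 + y*(2*r - 1) - 42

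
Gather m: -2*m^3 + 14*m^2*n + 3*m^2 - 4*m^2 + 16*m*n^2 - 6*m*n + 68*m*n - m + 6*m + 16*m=-2*m^3 + m^2*(14*n - 1) + m*(16*n^2 + 62*n + 21)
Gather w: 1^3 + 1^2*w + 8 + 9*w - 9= 10*w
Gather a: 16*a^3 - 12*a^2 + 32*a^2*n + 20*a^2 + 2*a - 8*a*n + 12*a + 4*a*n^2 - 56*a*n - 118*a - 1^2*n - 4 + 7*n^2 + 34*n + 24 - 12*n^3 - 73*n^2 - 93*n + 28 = 16*a^3 + a^2*(32*n + 8) + a*(4*n^2 - 64*n - 104) - 12*n^3 - 66*n^2 - 60*n + 48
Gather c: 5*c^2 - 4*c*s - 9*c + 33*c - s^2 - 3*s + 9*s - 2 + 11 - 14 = 5*c^2 + c*(24 - 4*s) - s^2 + 6*s - 5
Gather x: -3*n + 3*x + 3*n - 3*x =0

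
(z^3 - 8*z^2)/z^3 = (z - 8)/z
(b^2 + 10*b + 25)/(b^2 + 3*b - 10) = (b + 5)/(b - 2)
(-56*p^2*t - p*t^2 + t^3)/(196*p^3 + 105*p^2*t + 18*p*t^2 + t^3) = t*(-8*p + t)/(28*p^2 + 11*p*t + t^2)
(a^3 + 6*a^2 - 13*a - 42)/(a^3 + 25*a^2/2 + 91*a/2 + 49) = 2*(a - 3)/(2*a + 7)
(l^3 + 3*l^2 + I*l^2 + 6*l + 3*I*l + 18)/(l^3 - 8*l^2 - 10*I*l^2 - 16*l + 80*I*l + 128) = (l^2 + 3*l*(1 + I) + 9*I)/(l^2 - 8*l*(1 + I) + 64*I)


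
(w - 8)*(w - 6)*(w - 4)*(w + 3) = w^4 - 15*w^3 + 50*w^2 + 120*w - 576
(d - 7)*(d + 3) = d^2 - 4*d - 21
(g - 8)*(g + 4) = g^2 - 4*g - 32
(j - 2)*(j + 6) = j^2 + 4*j - 12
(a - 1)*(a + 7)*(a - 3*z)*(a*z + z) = a^4*z - 3*a^3*z^2 + 7*a^3*z - 21*a^2*z^2 - a^2*z + 3*a*z^2 - 7*a*z + 21*z^2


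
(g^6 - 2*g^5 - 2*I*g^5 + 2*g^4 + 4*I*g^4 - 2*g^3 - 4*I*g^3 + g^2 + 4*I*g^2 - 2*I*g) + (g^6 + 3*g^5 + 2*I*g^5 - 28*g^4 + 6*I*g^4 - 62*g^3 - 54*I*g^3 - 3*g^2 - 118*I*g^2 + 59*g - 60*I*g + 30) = 2*g^6 + g^5 - 26*g^4 + 10*I*g^4 - 64*g^3 - 58*I*g^3 - 2*g^2 - 114*I*g^2 + 59*g - 62*I*g + 30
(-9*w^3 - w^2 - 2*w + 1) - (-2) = -9*w^3 - w^2 - 2*w + 3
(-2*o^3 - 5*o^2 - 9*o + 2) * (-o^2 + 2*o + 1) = 2*o^5 + o^4 - 3*o^3 - 25*o^2 - 5*o + 2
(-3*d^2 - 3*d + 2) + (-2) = -3*d^2 - 3*d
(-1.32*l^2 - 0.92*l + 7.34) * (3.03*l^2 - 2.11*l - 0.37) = -3.9996*l^4 - 0.00239999999999974*l^3 + 24.6698*l^2 - 15.147*l - 2.7158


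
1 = 1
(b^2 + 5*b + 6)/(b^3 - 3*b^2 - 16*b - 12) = (b + 3)/(b^2 - 5*b - 6)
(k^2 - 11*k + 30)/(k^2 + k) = (k^2 - 11*k + 30)/(k*(k + 1))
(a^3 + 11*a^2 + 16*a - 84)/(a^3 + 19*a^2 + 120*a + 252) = (a - 2)/(a + 6)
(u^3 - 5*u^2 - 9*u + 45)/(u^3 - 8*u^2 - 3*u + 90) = (u - 3)/(u - 6)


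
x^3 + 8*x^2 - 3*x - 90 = (x - 3)*(x + 5)*(x + 6)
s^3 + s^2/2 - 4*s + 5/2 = (s - 1)^2*(s + 5/2)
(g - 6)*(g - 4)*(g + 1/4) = g^3 - 39*g^2/4 + 43*g/2 + 6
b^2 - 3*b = b*(b - 3)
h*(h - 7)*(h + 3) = h^3 - 4*h^2 - 21*h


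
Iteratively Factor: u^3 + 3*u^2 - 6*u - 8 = (u - 2)*(u^2 + 5*u + 4) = (u - 2)*(u + 1)*(u + 4)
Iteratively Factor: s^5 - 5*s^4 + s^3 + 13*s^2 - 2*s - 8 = (s - 2)*(s^4 - 3*s^3 - 5*s^2 + 3*s + 4) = (s - 4)*(s - 2)*(s^3 + s^2 - s - 1) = (s - 4)*(s - 2)*(s - 1)*(s^2 + 2*s + 1) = (s - 4)*(s - 2)*(s - 1)*(s + 1)*(s + 1)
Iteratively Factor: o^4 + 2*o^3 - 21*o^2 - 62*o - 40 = (o + 1)*(o^3 + o^2 - 22*o - 40) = (o + 1)*(o + 2)*(o^2 - o - 20) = (o - 5)*(o + 1)*(o + 2)*(o + 4)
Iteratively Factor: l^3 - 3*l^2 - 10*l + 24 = (l - 4)*(l^2 + l - 6) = (l - 4)*(l - 2)*(l + 3)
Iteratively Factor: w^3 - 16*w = (w - 4)*(w^2 + 4*w) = w*(w - 4)*(w + 4)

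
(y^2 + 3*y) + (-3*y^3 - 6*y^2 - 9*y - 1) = -3*y^3 - 5*y^2 - 6*y - 1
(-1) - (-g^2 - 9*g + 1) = g^2 + 9*g - 2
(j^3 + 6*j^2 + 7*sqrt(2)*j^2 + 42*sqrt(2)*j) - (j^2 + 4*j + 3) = j^3 + 5*j^2 + 7*sqrt(2)*j^2 - 4*j + 42*sqrt(2)*j - 3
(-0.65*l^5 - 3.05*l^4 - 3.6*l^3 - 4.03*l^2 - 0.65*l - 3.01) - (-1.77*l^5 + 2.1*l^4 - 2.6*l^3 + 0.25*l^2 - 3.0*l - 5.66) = 1.12*l^5 - 5.15*l^4 - 1.0*l^3 - 4.28*l^2 + 2.35*l + 2.65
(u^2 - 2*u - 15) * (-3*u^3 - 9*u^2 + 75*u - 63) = -3*u^5 - 3*u^4 + 138*u^3 - 78*u^2 - 999*u + 945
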